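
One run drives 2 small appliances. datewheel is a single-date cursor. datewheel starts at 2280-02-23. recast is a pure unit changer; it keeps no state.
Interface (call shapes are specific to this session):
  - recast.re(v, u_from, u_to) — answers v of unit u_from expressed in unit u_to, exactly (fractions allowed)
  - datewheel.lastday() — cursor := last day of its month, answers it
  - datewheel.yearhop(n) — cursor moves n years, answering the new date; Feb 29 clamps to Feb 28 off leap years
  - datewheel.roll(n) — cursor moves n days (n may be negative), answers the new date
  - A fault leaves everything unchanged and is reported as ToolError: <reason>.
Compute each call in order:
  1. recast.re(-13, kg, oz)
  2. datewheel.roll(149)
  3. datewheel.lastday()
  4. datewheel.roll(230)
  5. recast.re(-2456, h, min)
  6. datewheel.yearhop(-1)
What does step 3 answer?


# recast.re(v→-13, u_from→kg, u_to→oz) == -20800000000/45359237
# datewheel.roll(n→149) == 2280-07-21
# datewheel.lastday() == 2280-07-31
# datewheel.roll(n→230) == 2281-03-18
# recast.re(v→-2456, u_from→h, u_to→min) == -147360
# datewheel.yearhop(n→-1) == 2280-03-18

Answer: 2280-07-31


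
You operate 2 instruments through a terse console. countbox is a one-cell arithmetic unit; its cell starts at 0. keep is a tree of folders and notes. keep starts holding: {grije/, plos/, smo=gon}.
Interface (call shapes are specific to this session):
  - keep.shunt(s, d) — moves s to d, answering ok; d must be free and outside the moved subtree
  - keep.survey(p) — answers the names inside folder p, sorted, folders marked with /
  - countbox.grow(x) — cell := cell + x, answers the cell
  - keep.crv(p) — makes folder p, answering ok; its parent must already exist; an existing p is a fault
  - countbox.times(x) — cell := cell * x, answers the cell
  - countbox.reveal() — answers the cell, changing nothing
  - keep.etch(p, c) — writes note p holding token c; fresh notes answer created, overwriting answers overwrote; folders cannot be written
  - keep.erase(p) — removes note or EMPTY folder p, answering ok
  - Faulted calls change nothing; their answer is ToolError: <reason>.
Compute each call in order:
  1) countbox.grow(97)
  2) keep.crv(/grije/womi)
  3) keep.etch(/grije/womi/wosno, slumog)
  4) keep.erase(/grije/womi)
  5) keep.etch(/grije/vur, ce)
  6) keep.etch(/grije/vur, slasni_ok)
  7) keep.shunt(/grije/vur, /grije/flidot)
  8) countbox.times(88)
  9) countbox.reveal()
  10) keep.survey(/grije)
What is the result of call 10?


Answer: [flidot, womi/]

Derivation:
Act: countbox.grow[x: 97]
Obs: 97
Act: keep.crv[p: /grije/womi]
Obs: ok
Act: keep.etch[p: /grije/womi/wosno; c: slumog]
Obs: created
Act: keep.erase[p: /grije/womi]
Obs: ToolError: not empty
Act: keep.etch[p: /grije/vur; c: ce]
Obs: created
Act: keep.etch[p: /grije/vur; c: slasni_ok]
Obs: overwrote
Act: keep.shunt[s: /grije/vur; d: /grije/flidot]
Obs: ok
Act: countbox.times[x: 88]
Obs: 8536
Act: countbox.reveal[]
Obs: 8536
Act: keep.survey[p: /grije]
Obs: [flidot, womi/]


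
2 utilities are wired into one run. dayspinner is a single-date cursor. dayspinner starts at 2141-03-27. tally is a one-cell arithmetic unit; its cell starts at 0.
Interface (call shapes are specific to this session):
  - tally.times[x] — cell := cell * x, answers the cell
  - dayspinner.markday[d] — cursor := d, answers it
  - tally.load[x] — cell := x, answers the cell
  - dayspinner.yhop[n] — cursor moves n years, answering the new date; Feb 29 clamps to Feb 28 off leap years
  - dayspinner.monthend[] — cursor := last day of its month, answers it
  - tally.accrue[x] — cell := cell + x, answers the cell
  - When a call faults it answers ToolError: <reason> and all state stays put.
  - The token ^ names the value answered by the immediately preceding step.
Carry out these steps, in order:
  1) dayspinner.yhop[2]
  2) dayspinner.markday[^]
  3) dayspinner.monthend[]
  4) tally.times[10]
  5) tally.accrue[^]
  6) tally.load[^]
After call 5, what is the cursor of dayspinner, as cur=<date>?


Answer: cur=2143-03-31

Derivation:
[in] dayspinner.yhop n→2
:: 2143-03-27
[in] dayspinner.markday d→^
:: 2143-03-27
[in] dayspinner.monthend
:: 2143-03-31
[in] tally.times x→10
:: 0
[in] tally.accrue x→^
:: 0
[in] tally.load x→^
:: 0


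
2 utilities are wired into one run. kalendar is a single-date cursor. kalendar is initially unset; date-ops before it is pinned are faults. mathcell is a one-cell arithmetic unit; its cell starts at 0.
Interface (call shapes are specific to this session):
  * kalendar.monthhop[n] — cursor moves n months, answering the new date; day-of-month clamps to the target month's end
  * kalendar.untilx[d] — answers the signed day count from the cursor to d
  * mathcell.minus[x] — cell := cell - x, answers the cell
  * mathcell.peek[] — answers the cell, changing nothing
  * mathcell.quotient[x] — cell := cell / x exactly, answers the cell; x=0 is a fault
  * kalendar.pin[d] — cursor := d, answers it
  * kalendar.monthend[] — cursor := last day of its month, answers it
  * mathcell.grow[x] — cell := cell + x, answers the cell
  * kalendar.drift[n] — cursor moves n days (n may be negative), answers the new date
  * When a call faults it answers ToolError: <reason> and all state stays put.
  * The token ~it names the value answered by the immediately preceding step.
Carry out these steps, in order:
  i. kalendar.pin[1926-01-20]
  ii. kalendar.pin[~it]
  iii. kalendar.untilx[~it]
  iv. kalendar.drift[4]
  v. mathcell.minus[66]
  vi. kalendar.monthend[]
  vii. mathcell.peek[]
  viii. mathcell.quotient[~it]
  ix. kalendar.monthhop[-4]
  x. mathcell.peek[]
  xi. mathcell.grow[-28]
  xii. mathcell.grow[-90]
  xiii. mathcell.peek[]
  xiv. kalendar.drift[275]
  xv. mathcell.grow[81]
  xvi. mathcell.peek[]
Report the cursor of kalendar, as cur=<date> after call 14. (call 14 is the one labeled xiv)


Answer: cur=1926-07-02

Derivation:
# 1. kalendar.pin(d='1926-01-20') == 1926-01-20
# 2. kalendar.pin(d='~it') == 1926-01-20
# 3. kalendar.untilx(d='~it') == 0
# 4. kalendar.drift(n='4') == 1926-01-24
# 5. mathcell.minus(x='66') == -66
# 6. kalendar.monthend() == 1926-01-31
# 7. mathcell.peek() == -66
# 8. mathcell.quotient(x='~it') == 1
# 9. kalendar.monthhop(n='-4') == 1925-09-30
# 10. mathcell.peek() == 1
# 11. mathcell.grow(x='-28') == -27
# 12. mathcell.grow(x='-90') == -117
# 13. mathcell.peek() == -117
# 14. kalendar.drift(n='275') == 1926-07-02
# 15. mathcell.grow(x='81') == -36
# 16. mathcell.peek() == -36


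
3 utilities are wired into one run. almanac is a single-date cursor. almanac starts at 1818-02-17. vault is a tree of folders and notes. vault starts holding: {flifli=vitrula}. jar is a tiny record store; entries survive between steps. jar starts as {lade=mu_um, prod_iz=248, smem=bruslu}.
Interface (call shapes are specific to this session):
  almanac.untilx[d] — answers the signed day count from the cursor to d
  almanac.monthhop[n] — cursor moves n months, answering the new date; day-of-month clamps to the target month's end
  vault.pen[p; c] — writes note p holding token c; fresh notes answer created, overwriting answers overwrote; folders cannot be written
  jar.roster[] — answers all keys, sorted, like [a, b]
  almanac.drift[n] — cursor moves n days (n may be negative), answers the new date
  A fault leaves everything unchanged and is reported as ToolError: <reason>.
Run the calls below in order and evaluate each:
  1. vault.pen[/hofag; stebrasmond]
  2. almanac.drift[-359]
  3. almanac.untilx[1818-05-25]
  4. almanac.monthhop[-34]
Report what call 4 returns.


Answer: 1814-04-23

Derivation:
I try vault.pen on p=/hofag, c=stebrasmond, giving created.
I try almanac.drift on n=-359, yielding 1817-02-23.
I call almanac.untilx on d=1818-05-25, yielding 456.
Next I call almanac.monthhop on n=-34, — result: 1814-04-23.


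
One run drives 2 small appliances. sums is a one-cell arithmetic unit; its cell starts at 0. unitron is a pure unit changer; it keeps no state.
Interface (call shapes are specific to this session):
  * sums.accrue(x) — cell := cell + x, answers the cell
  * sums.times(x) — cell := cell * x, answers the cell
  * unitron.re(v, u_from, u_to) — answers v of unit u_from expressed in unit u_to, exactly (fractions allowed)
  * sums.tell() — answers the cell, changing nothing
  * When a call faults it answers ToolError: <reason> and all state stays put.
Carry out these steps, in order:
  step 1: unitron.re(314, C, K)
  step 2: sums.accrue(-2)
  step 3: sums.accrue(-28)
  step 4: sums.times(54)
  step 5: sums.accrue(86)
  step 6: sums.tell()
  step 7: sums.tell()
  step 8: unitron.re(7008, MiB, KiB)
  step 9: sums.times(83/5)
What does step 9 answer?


Answer: -127322/5

Derivation:
-- 1. re(314, C, K) ~> 11743/20
-- 2. accrue(-2) ~> -2
-- 3. accrue(-28) ~> -30
-- 4. times(54) ~> -1620
-- 5. accrue(86) ~> -1534
-- 6. tell() ~> -1534
-- 7. tell() ~> -1534
-- 8. re(7008, MiB, KiB) ~> 7176192
-- 9. times(83/5) ~> -127322/5


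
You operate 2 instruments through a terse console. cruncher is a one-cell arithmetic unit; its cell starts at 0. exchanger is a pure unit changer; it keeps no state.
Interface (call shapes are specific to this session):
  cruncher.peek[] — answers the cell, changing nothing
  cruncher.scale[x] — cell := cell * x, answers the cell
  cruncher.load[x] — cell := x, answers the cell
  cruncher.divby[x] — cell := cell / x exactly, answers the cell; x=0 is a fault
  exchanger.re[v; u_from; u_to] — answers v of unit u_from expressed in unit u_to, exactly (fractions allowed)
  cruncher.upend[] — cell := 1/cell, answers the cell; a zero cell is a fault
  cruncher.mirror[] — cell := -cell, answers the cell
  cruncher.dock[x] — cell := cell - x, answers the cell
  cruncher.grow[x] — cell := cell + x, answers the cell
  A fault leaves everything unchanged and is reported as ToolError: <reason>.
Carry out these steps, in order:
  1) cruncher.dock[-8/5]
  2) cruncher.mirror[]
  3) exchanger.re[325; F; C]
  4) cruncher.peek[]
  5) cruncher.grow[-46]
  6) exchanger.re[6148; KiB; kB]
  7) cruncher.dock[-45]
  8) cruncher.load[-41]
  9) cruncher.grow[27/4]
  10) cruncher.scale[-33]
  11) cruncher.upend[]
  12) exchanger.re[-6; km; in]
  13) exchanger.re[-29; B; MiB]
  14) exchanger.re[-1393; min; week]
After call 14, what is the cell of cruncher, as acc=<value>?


[in] cruncher.dock x→-8/5
= 8/5
[in] cruncher.mirror
= -8/5
[in] exchanger.re v→325 u_from→F u_to→C
= 1465/9
[in] cruncher.peek
= -8/5
[in] cruncher.grow x→-46
= -238/5
[in] exchanger.re v→6148 u_from→KiB u_to→kB
= 786944/125
[in] cruncher.dock x→-45
= -13/5
[in] cruncher.load x→-41
= -41
[in] cruncher.grow x→27/4
= -137/4
[in] cruncher.scale x→-33
= 4521/4
[in] cruncher.upend
= 4/4521
[in] exchanger.re v→-6 u_from→km u_to→in
= -30000000/127
[in] exchanger.re v→-29 u_from→B u_to→MiB
= -29/1048576
[in] exchanger.re v→-1393 u_from→min u_to→week
= -199/1440

Answer: acc=4/4521


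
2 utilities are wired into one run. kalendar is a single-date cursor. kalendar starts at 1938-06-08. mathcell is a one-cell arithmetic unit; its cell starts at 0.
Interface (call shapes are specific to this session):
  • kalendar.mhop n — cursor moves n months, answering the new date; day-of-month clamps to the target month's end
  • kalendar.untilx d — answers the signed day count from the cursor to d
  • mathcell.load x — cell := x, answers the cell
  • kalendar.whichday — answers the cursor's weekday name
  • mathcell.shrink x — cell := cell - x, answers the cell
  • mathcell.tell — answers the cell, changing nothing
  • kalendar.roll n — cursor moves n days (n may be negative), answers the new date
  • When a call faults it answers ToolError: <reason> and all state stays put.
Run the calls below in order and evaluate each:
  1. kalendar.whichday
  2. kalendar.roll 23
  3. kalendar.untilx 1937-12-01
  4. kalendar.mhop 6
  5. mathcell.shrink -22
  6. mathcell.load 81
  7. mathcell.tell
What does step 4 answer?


Answer: 1939-01-01

Derivation:
# kalendar.whichday() == Wednesday
# kalendar.roll(23) == 1938-07-01
# kalendar.untilx(1937-12-01) == -212
# kalendar.mhop(6) == 1939-01-01
# mathcell.shrink(-22) == 22
# mathcell.load(81) == 81
# mathcell.tell() == 81


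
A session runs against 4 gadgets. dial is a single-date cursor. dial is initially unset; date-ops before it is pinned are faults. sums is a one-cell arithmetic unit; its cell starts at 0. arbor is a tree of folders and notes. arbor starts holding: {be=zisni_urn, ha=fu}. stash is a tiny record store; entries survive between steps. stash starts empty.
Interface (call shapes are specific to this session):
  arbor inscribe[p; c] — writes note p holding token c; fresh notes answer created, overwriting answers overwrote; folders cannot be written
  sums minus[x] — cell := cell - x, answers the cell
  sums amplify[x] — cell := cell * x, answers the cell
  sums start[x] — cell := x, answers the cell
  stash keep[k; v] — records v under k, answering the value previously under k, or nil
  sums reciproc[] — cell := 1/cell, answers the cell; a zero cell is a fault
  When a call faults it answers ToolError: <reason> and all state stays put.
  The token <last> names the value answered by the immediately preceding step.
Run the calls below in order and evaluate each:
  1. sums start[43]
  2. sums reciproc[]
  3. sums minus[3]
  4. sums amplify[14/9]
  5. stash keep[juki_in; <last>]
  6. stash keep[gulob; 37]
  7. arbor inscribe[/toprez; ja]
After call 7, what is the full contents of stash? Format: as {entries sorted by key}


Do: sums start[x=43]
See: 43
Do: sums reciproc[]
See: 1/43
Do: sums minus[x=3]
See: -128/43
Do: sums amplify[x=14/9]
See: -1792/387
Do: stash keep[k=juki_in; v=<last>]
See: nil
Do: stash keep[k=gulob; v=37]
See: nil
Do: arbor inscribe[p=/toprez; c=ja]
See: created

Answer: {gulob=37, juki_in=-1792/387}


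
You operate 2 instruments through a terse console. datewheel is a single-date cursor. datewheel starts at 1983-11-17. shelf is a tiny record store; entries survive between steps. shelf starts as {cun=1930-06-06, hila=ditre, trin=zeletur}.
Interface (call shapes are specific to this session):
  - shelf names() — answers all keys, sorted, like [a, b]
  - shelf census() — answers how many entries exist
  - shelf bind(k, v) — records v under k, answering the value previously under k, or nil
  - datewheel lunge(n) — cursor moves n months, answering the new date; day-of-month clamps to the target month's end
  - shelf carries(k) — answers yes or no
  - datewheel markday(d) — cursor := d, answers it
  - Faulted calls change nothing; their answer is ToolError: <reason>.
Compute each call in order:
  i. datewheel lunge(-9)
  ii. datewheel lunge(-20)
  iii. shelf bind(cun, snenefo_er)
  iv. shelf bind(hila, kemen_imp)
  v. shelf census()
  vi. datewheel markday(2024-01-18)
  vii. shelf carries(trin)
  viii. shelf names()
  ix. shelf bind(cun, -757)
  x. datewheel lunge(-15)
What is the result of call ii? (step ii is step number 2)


Answer: 1981-06-17

Derivation:
;; datewheel lunge(-9) ~> 1983-02-17
;; datewheel lunge(-20) ~> 1981-06-17
;; shelf bind(cun, snenefo_er) ~> 1930-06-06
;; shelf bind(hila, kemen_imp) ~> ditre
;; shelf census() ~> 3
;; datewheel markday(2024-01-18) ~> 2024-01-18
;; shelf carries(trin) ~> yes
;; shelf names() ~> [cun, hila, trin]
;; shelf bind(cun, -757) ~> snenefo_er
;; datewheel lunge(-15) ~> 2022-10-18


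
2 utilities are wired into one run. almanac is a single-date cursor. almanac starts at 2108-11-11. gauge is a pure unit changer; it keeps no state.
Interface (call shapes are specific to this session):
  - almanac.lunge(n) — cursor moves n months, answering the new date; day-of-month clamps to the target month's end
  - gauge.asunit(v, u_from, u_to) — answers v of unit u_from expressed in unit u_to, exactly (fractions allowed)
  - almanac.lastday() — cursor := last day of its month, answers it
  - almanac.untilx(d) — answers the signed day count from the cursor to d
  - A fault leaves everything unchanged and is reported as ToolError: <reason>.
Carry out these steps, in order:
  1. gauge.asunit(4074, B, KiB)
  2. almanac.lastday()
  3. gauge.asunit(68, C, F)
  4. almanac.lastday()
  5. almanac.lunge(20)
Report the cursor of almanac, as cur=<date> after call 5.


>> asunit(v: 4074, u_from: B, u_to: KiB)
<< 2037/512
>> lastday()
<< 2108-11-30
>> asunit(v: 68, u_from: C, u_to: F)
<< 772/5
>> lastday()
<< 2108-11-30
>> lunge(n: 20)
<< 2110-07-30

Answer: cur=2110-07-30


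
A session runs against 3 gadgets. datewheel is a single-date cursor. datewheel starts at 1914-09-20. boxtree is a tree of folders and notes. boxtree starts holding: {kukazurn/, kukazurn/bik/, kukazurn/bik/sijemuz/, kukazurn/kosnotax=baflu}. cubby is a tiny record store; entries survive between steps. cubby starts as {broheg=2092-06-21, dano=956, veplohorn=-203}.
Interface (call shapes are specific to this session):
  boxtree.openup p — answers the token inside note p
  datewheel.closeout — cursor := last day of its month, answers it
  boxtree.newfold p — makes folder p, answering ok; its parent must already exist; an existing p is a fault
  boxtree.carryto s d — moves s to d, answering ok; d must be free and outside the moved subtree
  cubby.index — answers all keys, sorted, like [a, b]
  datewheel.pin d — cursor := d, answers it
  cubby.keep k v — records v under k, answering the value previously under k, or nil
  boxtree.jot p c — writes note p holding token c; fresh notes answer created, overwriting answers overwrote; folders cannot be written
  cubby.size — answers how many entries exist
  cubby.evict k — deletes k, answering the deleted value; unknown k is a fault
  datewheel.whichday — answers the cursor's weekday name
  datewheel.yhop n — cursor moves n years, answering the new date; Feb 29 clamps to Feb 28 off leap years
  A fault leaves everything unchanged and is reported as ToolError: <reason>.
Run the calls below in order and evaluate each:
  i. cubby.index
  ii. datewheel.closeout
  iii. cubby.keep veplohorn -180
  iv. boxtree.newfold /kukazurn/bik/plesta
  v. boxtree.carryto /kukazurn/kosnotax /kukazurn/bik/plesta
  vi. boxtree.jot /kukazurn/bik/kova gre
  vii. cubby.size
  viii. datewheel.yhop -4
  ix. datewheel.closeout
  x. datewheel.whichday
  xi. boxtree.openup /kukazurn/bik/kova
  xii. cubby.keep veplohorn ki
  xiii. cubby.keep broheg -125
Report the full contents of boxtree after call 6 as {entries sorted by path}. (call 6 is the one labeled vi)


Step: index[]
Result: [broheg, dano, veplohorn]
Step: closeout[]
Result: 1914-09-30
Step: keep[k='veplohorn'; v='-180']
Result: -203
Step: newfold[p='/kukazurn/bik/plesta']
Result: ok
Step: carryto[s='/kukazurn/kosnotax'; d='/kukazurn/bik/plesta']
Result: ToolError: exists
Step: jot[p='/kukazurn/bik/kova'; c='gre']
Result: created
Step: size[]
Result: 3
Step: yhop[n='-4']
Result: 1910-09-30
Step: closeout[]
Result: 1910-09-30
Step: whichday[]
Result: Friday
Step: openup[p='/kukazurn/bik/kova']
Result: gre
Step: keep[k='veplohorn'; v='ki']
Result: -180
Step: keep[k='broheg'; v='-125']
Result: 2092-06-21

Answer: {kukazurn/, kukazurn/bik/, kukazurn/bik/kova=gre, kukazurn/bik/plesta/, kukazurn/bik/sijemuz/, kukazurn/kosnotax=baflu}


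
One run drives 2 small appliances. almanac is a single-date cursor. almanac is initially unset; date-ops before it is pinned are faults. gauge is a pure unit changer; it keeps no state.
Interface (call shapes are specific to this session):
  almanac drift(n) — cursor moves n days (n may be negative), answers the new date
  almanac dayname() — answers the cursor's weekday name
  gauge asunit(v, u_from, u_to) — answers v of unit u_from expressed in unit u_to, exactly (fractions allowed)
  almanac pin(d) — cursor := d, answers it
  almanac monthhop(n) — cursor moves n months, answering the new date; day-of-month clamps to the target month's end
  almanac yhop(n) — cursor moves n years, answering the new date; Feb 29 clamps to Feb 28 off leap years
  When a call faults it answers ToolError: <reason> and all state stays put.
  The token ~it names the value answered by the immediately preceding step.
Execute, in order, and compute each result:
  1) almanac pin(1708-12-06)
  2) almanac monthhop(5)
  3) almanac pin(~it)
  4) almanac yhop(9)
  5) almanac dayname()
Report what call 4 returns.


Answer: 1718-05-06

Derivation:
Invoking almanac pin with 1708-12-06, giving 1708-12-06.
Invoking almanac monthhop with 5, and see 1709-05-06.
Calling almanac pin with ~it, yielding 1709-05-06.
Now I run almanac yhop with 9, → 1718-05-06.
I invoke almanac dayname(), which returns Friday.


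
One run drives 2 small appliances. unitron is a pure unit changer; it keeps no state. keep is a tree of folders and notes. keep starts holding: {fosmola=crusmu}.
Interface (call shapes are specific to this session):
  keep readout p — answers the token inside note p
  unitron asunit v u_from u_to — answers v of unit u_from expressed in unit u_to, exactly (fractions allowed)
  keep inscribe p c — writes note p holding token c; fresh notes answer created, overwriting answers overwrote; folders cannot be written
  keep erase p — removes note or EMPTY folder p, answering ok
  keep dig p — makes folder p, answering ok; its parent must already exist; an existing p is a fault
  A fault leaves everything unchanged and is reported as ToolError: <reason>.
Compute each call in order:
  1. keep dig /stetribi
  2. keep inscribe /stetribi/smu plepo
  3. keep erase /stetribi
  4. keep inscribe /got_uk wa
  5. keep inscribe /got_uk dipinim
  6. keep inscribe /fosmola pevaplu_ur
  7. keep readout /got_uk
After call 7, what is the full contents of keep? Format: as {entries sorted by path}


Answer: {fosmola=pevaplu_ur, got_uk=dipinim, stetribi/, stetribi/smu=plepo}

Derivation:
-- keep dig(p: /stetribi) ~> ok
-- keep inscribe(p: /stetribi/smu, c: plepo) ~> created
-- keep erase(p: /stetribi) ~> ToolError: not empty
-- keep inscribe(p: /got_uk, c: wa) ~> created
-- keep inscribe(p: /got_uk, c: dipinim) ~> overwrote
-- keep inscribe(p: /fosmola, c: pevaplu_ur) ~> overwrote
-- keep readout(p: /got_uk) ~> dipinim


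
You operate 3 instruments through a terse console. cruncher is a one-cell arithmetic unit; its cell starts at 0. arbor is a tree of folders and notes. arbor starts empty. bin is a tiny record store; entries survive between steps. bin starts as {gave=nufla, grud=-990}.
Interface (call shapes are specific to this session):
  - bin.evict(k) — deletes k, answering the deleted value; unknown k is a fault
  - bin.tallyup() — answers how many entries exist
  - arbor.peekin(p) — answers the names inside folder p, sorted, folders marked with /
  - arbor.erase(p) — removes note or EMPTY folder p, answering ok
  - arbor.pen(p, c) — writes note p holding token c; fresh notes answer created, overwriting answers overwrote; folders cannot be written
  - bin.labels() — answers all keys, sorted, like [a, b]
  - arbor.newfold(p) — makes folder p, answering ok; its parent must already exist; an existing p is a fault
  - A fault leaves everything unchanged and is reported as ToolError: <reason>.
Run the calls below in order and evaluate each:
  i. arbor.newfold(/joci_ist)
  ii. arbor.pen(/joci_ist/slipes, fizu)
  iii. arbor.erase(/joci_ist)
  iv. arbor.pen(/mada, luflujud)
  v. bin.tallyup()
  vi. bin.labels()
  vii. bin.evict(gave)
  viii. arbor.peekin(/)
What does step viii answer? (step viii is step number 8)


→ arbor.newfold(p=/joci_ist)
← ok
→ arbor.pen(p=/joci_ist/slipes, c=fizu)
← created
→ arbor.erase(p=/joci_ist)
← ToolError: not empty
→ arbor.pen(p=/mada, c=luflujud)
← created
→ bin.tallyup()
← 2
→ bin.labels()
← [gave, grud]
→ bin.evict(k=gave)
← nufla
→ arbor.peekin(p=/)
← [joci_ist/, mada]

Answer: [joci_ist/, mada]


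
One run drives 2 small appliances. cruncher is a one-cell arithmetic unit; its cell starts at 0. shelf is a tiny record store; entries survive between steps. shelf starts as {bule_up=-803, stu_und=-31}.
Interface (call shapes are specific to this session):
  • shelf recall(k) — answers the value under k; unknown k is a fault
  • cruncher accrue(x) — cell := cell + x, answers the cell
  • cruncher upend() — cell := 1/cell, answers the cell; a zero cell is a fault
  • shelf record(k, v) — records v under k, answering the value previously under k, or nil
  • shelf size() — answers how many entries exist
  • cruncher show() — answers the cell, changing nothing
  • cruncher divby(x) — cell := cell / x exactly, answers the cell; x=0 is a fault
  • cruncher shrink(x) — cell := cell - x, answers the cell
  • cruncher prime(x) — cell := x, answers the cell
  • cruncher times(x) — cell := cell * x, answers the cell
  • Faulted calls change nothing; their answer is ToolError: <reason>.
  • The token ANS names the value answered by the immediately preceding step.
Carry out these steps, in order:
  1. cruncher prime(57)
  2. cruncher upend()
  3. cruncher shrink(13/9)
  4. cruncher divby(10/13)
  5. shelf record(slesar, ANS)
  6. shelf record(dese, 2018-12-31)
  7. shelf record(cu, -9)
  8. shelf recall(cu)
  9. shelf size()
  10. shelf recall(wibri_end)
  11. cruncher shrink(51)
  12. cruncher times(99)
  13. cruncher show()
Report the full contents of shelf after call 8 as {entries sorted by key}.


Answer: {bule_up=-803, cu=-9, dese=2018-12-31, slesar=-1586/855, stu_und=-31}

Derivation:
==> cruncher prime(x='57')
<== 57
==> cruncher upend()
<== 1/57
==> cruncher shrink(x='13/9')
<== -244/171
==> cruncher divby(x='10/13')
<== -1586/855
==> shelf record(k='slesar', v='ANS')
<== nil
==> shelf record(k='dese', v='2018-12-31')
<== nil
==> shelf record(k='cu', v='-9')
<== nil
==> shelf recall(k='cu')
<== -9
==> shelf size()
<== 5
==> shelf recall(k='wibri_end')
<== ToolError: no such key wibri_end
==> cruncher shrink(x='51')
<== -45191/855
==> cruncher times(x='99')
<== -497101/95
==> cruncher show()
<== -497101/95


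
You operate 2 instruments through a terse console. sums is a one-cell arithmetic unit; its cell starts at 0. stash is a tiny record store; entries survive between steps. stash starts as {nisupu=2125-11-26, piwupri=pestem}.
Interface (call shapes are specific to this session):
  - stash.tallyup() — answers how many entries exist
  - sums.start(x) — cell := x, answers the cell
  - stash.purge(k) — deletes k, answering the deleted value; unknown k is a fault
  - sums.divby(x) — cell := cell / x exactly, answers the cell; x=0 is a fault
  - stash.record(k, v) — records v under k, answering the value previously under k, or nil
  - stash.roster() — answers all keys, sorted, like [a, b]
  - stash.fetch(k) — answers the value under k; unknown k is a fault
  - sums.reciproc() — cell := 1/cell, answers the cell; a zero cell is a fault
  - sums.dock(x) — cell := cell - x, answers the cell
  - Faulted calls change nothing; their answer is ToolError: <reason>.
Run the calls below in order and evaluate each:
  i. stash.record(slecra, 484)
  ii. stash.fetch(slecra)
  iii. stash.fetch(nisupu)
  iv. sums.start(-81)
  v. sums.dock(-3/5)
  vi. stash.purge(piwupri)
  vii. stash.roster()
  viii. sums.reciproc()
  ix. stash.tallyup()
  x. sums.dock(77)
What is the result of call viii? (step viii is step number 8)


Now I run record with k: slecra, v: 484, giving nil.
Now I run fetch with k: slecra, giving 484.
Now I run fetch with k: nisupu, → 2125-11-26.
Then start with x: -81, and observe -81.
Now I run dock with x: -3/5, → -402/5.
Next I call purge with k: piwupri, and observe pestem.
I use roster, giving [nisupu, slecra].
Invoking reciproc, which returns -5/402.
I invoke tallyup(), and see 2.
I call dock with x: 77, yielding -30959/402.

Answer: -5/402


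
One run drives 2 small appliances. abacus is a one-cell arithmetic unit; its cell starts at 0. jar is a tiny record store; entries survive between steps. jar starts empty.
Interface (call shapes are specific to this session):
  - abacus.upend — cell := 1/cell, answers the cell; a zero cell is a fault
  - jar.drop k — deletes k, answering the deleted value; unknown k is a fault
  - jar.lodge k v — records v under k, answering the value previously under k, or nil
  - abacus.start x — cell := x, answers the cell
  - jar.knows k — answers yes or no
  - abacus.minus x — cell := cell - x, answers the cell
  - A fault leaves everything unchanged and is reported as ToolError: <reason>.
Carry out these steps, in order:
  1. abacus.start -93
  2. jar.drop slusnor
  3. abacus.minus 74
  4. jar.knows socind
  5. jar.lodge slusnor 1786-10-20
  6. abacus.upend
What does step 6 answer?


·→ abacus.start(x='-93')
·← -93
·→ jar.drop(k='slusnor')
·← ToolError: no such key slusnor
·→ abacus.minus(x='74')
·← -167
·→ jar.knows(k='socind')
·← no
·→ jar.lodge(k='slusnor', v='1786-10-20')
·← nil
·→ abacus.upend()
·← -1/167

Answer: -1/167


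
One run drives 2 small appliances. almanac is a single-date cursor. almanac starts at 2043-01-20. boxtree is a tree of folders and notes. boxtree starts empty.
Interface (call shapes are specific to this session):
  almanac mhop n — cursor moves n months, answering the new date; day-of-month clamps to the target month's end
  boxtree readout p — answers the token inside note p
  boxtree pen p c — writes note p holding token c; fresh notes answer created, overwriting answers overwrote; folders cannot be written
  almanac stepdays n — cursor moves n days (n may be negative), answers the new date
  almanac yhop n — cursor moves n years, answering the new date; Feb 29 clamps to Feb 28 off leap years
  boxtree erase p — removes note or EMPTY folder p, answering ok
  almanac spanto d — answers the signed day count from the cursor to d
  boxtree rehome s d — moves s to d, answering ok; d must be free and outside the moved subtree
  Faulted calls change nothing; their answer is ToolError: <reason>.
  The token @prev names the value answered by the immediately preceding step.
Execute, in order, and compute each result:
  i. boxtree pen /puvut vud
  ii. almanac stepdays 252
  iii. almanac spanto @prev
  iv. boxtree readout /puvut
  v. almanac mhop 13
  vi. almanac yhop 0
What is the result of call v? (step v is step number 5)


% boxtree pen(/puvut, vud) => created
% almanac stepdays(252) => 2043-09-29
% almanac spanto(@prev) => 0
% boxtree readout(/puvut) => vud
% almanac mhop(13) => 2044-10-29
% almanac yhop(0) => 2044-10-29

Answer: 2044-10-29


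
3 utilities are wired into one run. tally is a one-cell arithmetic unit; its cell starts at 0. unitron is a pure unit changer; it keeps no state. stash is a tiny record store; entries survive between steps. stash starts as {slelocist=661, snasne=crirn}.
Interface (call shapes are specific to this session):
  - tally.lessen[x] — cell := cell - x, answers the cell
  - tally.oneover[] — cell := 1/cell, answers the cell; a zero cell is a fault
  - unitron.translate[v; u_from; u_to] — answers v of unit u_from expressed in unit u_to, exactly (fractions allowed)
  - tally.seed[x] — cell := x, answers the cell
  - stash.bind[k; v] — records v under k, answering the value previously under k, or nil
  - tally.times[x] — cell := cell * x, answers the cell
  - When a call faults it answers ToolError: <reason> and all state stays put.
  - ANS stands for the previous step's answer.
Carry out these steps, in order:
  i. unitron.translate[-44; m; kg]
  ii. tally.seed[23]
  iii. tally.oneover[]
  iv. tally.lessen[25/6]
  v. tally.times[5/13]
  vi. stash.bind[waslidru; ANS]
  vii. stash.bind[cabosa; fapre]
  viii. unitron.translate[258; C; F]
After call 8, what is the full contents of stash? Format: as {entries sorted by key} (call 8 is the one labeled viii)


Answer: {cabosa=fapre, slelocist=661, snasne=crirn, waslidru=-2845/1794}

Derivation:
→ unitron.translate(v: -44, u_from: m, u_to: kg)
← ToolError: incompatible units
→ tally.seed(x: 23)
← 23
→ tally.oneover()
← 1/23
→ tally.lessen(x: 25/6)
← -569/138
→ tally.times(x: 5/13)
← -2845/1794
→ stash.bind(k: waslidru, v: ANS)
← nil
→ stash.bind(k: cabosa, v: fapre)
← nil
→ unitron.translate(v: 258, u_from: C, u_to: F)
← 2482/5


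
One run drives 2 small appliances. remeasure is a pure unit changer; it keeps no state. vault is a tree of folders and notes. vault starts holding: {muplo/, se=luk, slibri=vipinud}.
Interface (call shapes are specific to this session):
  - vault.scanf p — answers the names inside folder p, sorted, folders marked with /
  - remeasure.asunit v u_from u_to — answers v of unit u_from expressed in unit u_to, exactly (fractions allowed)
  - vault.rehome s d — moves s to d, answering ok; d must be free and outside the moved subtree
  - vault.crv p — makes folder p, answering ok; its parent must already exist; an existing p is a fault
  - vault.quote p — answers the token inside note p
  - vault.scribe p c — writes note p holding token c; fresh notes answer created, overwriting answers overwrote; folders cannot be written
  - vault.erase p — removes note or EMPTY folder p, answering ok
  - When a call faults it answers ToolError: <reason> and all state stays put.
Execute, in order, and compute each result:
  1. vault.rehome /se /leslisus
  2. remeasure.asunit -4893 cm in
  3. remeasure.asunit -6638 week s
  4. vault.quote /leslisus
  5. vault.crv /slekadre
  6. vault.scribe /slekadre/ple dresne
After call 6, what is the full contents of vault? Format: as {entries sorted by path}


> vault.rehome s='/se' d='/leslisus'
[out] ok
> remeasure.asunit v='-4893' u_from='cm' u_to='in'
[out] -244650/127
> remeasure.asunit v='-6638' u_from='week' u_to='s'
[out] -4014662400
> vault.quote p='/leslisus'
[out] luk
> vault.crv p='/slekadre'
[out] ok
> vault.scribe p='/slekadre/ple' c='dresne'
[out] created

Answer: {leslisus=luk, muplo/, slekadre/, slekadre/ple=dresne, slibri=vipinud}


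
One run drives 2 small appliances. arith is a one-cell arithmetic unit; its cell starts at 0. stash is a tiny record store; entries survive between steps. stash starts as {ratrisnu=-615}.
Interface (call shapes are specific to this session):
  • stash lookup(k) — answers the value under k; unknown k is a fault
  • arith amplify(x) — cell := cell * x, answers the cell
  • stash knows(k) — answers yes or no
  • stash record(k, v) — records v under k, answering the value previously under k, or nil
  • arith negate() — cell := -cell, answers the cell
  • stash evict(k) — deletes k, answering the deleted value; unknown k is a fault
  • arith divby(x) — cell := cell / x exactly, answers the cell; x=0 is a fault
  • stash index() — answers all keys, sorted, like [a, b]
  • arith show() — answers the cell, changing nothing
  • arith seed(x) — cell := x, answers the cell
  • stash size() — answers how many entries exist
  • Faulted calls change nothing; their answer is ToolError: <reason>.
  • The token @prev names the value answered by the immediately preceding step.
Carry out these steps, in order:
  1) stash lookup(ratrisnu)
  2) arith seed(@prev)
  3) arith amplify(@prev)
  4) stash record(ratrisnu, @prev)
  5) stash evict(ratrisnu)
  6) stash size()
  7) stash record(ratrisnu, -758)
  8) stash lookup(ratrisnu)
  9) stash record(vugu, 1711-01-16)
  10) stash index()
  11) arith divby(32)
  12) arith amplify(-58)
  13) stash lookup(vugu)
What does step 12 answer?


Answer: -10968525/16

Derivation:
I try stash lookup using k=ratrisnu, giving -615.
I use arith seed using x=@prev, yielding -615.
I call arith amplify using x=@prev, and observe 378225.
I use stash record using k=ratrisnu, v=@prev, → -615.
Now I run stash evict using k=ratrisnu: 378225.
I use stash size(): 0.
I try stash record using k=ratrisnu, v=-758: nil.
Then stash lookup using k=ratrisnu, and observe -758.
I try stash record using k=vugu, v=1711-01-16, which returns nil.
I run stash index, and get [ratrisnu, vugu].
I try arith divby using x=32, and get 378225/32.
Calling arith amplify using x=-58, and get -10968525/16.
Calling stash lookup using k=vugu, → 1711-01-16.


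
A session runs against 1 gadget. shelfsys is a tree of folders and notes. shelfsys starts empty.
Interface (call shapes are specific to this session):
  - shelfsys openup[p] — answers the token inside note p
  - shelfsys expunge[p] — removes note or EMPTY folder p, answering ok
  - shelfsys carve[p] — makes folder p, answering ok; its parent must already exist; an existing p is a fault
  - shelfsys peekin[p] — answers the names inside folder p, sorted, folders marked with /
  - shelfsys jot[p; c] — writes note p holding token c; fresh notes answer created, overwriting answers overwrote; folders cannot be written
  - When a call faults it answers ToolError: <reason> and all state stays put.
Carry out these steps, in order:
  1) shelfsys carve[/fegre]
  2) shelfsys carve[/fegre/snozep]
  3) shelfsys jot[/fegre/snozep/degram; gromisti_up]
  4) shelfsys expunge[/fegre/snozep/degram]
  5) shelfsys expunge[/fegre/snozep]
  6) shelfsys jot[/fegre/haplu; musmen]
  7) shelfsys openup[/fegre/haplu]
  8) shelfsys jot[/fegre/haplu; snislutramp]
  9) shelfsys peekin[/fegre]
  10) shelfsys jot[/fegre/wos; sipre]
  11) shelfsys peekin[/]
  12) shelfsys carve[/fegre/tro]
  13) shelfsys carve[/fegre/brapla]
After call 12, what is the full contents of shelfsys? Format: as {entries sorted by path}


# shelfsys carve(p='/fegre') => ok
# shelfsys carve(p='/fegre/snozep') => ok
# shelfsys jot(p='/fegre/snozep/degram', c='gromisti_up') => created
# shelfsys expunge(p='/fegre/snozep/degram') => ok
# shelfsys expunge(p='/fegre/snozep') => ok
# shelfsys jot(p='/fegre/haplu', c='musmen') => created
# shelfsys openup(p='/fegre/haplu') => musmen
# shelfsys jot(p='/fegre/haplu', c='snislutramp') => overwrote
# shelfsys peekin(p='/fegre') => [haplu]
# shelfsys jot(p='/fegre/wos', c='sipre') => created
# shelfsys peekin(p='/') => [fegre/]
# shelfsys carve(p='/fegre/tro') => ok
# shelfsys carve(p='/fegre/brapla') => ok

Answer: {fegre/, fegre/haplu=snislutramp, fegre/tro/, fegre/wos=sipre}


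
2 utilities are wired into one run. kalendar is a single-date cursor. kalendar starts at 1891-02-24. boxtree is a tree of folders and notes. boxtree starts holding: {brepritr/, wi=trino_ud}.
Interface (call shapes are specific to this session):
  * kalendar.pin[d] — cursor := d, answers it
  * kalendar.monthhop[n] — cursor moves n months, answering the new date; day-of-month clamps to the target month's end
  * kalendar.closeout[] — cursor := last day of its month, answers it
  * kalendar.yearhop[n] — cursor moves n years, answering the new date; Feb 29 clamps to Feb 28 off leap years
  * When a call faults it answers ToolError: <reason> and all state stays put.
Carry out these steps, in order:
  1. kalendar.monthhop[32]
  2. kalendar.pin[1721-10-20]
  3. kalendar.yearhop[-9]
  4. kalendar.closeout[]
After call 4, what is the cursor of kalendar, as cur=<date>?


Answer: cur=1712-10-31

Derivation:
Invoking monthhop on n='32', giving 1893-10-24.
I use pin on d='1721-10-20', and observe 1721-10-20.
I run yearhop on n='-9', giving 1712-10-20.
Invoking closeout(), yielding 1712-10-31.


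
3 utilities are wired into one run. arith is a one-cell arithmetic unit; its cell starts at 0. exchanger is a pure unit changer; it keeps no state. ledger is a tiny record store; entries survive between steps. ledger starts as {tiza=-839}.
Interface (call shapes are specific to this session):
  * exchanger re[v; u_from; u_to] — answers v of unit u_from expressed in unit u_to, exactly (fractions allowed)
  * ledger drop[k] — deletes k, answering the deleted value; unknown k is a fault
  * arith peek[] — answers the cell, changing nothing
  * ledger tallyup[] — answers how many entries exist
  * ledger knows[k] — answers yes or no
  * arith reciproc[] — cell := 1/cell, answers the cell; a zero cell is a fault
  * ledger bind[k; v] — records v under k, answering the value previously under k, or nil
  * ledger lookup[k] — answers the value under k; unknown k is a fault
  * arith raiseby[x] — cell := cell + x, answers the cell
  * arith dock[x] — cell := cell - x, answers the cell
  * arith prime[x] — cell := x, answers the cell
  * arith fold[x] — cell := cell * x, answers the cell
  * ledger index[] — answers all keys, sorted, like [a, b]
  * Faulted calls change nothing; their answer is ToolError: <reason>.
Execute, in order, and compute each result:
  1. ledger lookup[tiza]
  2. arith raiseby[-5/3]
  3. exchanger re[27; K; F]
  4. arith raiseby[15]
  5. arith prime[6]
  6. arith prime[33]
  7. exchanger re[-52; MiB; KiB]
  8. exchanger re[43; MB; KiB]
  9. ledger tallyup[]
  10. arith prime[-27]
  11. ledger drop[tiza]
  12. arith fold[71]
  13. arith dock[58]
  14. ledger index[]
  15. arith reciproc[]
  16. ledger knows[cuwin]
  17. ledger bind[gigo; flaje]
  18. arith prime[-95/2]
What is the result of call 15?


Answer: -1/1975

Derivation:
→ ledger lookup(k→tiza)
← -839
→ arith raiseby(x→-5/3)
← -5/3
→ exchanger re(v→27, u_from→K, u_to→F)
← -41107/100
→ arith raiseby(x→15)
← 40/3
→ arith prime(x→6)
← 6
→ arith prime(x→33)
← 33
→ exchanger re(v→-52, u_from→MiB, u_to→KiB)
← -53248
→ exchanger re(v→43, u_from→MB, u_to→KiB)
← 671875/16
→ ledger tallyup()
← 1
→ arith prime(x→-27)
← -27
→ ledger drop(k→tiza)
← -839
→ arith fold(x→71)
← -1917
→ arith dock(x→58)
← -1975
→ ledger index()
← []
→ arith reciproc()
← -1/1975
→ ledger knows(k→cuwin)
← no
→ ledger bind(k→gigo, v→flaje)
← nil
→ arith prime(x→-95/2)
← -95/2
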